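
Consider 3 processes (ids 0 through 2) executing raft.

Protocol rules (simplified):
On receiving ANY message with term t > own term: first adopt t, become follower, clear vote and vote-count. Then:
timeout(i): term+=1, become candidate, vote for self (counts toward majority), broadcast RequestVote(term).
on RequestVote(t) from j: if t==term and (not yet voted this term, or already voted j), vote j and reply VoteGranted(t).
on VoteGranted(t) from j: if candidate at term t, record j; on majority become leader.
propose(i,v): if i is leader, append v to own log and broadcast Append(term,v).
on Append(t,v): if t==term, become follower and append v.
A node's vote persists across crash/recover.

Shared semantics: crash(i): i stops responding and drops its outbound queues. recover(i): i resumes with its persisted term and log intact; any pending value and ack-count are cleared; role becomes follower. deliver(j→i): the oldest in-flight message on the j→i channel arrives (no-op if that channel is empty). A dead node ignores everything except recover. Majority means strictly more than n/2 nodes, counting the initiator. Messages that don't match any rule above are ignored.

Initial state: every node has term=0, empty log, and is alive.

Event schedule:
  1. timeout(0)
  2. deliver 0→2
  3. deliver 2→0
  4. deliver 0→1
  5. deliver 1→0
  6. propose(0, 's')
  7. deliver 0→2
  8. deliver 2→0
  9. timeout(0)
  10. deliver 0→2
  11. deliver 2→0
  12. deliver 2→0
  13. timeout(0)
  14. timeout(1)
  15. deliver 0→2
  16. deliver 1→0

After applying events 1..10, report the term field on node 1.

1

[1] timeout(0) → N0(cand t1 [-])
[2] deliver 0→2 → N2(foll t1 [-])
[3] deliver 2→0 → N0(lead t1 [-])
[4] deliver 0→1 → N1(foll t1 [-])
[5] deliver 1→0 → ∅
[6] propose(0,'s') → N0(lead t1 [s])
[7] deliver 0→2 → N2(foll t1 [s])
[8] deliver 2→0 → ∅
[9] timeout(0) → N0(cand t2 [s])
[10] deliver 0→2 → N2(foll t2 [s])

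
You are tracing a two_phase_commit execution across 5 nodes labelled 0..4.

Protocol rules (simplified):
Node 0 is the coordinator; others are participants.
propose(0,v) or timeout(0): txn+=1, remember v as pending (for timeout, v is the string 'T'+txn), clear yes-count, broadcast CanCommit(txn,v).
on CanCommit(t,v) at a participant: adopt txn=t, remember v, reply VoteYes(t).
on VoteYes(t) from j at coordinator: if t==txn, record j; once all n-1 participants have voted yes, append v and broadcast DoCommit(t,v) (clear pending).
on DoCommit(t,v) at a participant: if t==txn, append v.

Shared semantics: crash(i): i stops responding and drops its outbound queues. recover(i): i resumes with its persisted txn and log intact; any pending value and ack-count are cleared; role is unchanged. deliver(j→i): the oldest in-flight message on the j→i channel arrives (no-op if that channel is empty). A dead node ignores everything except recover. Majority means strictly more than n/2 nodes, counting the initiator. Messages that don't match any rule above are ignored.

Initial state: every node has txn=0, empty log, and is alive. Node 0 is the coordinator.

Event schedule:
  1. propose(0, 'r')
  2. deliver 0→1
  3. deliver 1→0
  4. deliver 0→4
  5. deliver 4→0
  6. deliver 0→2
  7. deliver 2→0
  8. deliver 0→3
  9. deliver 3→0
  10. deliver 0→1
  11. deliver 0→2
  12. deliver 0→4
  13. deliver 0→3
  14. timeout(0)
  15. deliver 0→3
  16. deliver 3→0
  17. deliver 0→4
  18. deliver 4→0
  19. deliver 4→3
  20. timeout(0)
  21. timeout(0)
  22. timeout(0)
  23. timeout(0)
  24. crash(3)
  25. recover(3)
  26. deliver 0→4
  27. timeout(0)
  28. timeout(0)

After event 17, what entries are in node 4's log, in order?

step 1 propose(0,'r'): 0={coor,t=1,log=-}
step 2 deliver 0→1: 1={part,t=1,log=-}
step 3 deliver 1→0: —
step 4 deliver 0→4: 4={part,t=1,log=-}
step 5 deliver 4→0: —
step 6 deliver 0→2: 2={part,t=1,log=-}
step 7 deliver 2→0: —
step 8 deliver 0→3: 3={part,t=1,log=-}
step 9 deliver 3→0: 0={coor,t=1,log=r}
step 10 deliver 0→1: 1={part,t=1,log=r}
step 11 deliver 0→2: 2={part,t=1,log=r}
step 12 deliver 0→4: 4={part,t=1,log=r}
step 13 deliver 0→3: 3={part,t=1,log=r}
step 14 timeout(0): 0={coor,t=2,log=r}
step 15 deliver 0→3: 3={part,t=2,log=r}
step 16 deliver 3→0: —
step 17 deliver 0→4: 4={part,t=2,log=r}

r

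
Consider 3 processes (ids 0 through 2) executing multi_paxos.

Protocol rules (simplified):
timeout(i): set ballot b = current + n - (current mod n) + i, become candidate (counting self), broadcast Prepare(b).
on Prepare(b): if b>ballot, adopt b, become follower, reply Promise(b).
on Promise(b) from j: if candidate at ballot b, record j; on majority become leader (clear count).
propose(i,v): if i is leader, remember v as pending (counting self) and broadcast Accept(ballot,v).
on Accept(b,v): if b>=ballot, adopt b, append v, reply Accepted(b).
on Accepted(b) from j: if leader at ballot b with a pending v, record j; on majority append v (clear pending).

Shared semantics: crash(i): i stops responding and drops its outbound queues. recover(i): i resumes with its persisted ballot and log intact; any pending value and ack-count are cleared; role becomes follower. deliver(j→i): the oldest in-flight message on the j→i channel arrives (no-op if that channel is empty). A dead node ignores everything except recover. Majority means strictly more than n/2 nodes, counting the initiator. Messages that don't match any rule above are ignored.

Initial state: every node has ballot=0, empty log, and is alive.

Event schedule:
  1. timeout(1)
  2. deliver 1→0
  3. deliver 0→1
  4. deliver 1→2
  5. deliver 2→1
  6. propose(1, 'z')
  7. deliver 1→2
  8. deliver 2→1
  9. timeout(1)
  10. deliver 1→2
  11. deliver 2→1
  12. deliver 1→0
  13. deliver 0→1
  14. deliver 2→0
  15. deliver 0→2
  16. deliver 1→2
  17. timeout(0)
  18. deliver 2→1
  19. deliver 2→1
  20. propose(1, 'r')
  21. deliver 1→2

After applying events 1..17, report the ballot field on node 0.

6

[1] timeout(1) → N1(cand b4 [-])
[2] deliver 1→0 → N0(foll b4 [-])
[3] deliver 0→1 → N1(lead b4 [-])
[4] deliver 1→2 → N2(foll b4 [-])
[5] deliver 2→1 → ∅
[6] propose(1,'z') → ∅
[7] deliver 1→2 → N2(foll b4 [z])
[8] deliver 2→1 → N1(lead b4 [z])
[9] timeout(1) → N1(cand b7 [z])
[10] deliver 1→2 → N2(foll b7 [z])
[11] deliver 2→1 → N1(lead b7 [z])
[12] deliver 1→0 → N0(foll b4 [z])
[13] deliver 0→1 → ∅
[14] deliver 2→0 → ∅
[15] deliver 0→2 → ∅
[16] deliver 1→2 → ∅
[17] timeout(0) → N0(cand b6 [z])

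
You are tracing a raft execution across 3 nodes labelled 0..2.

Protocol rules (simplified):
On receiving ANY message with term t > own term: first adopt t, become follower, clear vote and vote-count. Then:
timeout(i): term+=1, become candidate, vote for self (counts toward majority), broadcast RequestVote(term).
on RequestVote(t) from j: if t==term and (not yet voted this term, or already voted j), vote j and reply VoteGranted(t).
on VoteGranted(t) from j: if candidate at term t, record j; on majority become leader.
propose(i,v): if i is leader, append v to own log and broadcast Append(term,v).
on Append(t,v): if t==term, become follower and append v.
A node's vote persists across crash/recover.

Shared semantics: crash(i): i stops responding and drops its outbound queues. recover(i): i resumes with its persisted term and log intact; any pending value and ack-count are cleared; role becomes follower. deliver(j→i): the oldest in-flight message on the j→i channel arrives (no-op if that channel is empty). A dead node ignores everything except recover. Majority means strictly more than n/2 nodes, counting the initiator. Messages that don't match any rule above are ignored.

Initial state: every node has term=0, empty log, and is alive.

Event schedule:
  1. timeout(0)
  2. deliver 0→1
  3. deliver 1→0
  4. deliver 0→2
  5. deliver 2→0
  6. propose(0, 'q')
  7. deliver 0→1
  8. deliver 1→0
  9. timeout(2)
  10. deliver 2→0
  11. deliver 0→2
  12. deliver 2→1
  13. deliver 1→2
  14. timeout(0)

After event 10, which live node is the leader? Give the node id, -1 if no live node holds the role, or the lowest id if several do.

-1

1. timeout(0):  <0:cand t1 ->
2. deliver 0→1:  <1:foll t1 ->
3. deliver 1→0:  <0:lead t1 ->
4. deliver 0→2:  <2:foll t1 ->
5. deliver 2→0:  nop
6. propose(0,'q'):  <0:lead t1 q>
7. deliver 0→1:  <1:foll t1 q>
8. deliver 1→0:  nop
9. timeout(2):  <2:cand t2 ->
10. deliver 2→0:  <0:foll t2 q>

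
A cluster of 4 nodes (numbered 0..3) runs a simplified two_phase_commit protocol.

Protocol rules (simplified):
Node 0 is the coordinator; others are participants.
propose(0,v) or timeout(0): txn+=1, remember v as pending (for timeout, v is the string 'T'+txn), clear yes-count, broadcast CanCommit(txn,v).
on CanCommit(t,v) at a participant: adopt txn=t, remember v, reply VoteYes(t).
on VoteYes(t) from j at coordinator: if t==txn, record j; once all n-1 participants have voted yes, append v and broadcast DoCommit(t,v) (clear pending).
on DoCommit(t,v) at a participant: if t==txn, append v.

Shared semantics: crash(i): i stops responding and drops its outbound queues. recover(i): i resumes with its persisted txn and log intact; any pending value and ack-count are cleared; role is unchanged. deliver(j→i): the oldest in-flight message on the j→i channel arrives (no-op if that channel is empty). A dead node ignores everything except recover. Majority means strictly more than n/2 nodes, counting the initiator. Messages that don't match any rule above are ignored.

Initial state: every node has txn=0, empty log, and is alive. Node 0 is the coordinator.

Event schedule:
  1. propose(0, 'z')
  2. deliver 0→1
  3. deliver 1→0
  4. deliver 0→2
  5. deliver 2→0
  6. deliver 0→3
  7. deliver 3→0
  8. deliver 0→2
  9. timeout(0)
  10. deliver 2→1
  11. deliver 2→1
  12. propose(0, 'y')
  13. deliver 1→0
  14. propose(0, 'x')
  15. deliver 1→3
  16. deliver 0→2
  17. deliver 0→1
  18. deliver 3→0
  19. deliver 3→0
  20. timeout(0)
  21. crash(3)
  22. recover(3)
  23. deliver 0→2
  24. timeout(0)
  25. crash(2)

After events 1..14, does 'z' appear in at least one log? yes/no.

1. propose(0,'z'):  <0:coor t1 ->
2. deliver 0→1:  <1:part t1 ->
3. deliver 1→0:  nop
4. deliver 0→2:  <2:part t1 ->
5. deliver 2→0:  nop
6. deliver 0→3:  <3:part t1 ->
7. deliver 3→0:  <0:coor t1 z>
8. deliver 0→2:  <2:part t1 z>
9. timeout(0):  <0:coor t2 z>
10. deliver 2→1:  nop
11. deliver 2→1:  nop
12. propose(0,'y'):  <0:coor t3 z>
13. deliver 1→0:  nop
14. propose(0,'x'):  <0:coor t4 z>

yes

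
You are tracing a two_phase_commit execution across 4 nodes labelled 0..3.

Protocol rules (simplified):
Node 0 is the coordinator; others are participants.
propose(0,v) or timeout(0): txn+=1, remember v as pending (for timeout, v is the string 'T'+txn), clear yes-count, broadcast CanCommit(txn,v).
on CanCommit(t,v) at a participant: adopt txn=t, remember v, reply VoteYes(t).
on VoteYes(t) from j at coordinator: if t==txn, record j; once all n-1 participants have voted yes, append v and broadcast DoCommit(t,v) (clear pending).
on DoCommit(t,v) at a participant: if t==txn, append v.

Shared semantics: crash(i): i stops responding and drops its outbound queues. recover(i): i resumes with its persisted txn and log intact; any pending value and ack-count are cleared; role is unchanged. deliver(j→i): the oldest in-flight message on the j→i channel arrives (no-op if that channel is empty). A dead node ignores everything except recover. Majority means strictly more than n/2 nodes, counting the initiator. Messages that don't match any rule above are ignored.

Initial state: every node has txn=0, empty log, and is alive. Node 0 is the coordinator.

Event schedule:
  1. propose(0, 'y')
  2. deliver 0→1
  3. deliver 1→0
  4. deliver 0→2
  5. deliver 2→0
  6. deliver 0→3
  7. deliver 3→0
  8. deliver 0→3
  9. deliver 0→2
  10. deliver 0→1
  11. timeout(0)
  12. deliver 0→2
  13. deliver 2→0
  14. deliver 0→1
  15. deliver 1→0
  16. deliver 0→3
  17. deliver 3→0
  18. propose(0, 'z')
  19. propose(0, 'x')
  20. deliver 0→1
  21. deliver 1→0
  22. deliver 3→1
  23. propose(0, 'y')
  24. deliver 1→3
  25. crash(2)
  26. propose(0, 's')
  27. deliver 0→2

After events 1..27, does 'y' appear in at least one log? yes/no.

e1 propose(0,'y'): 0[coor,t=1,-]
e2 deliver 0→1: 1[part,t=1,-]
e3 deliver 1→0: ·
e4 deliver 0→2: 2[part,t=1,-]
e5 deliver 2→0: ·
e6 deliver 0→3: 3[part,t=1,-]
e7 deliver 3→0: 0[coor,t=1,y]
e8 deliver 0→3: 3[part,t=1,y]
e9 deliver 0→2: 2[part,t=1,y]
e10 deliver 0→1: 1[part,t=1,y]
e11 timeout(0): 0[coor,t=2,y]
e12 deliver 0→2: 2[part,t=2,y]
e13 deliver 2→0: ·
e14 deliver 0→1: 1[part,t=2,y]
e15 deliver 1→0: ·
e16 deliver 0→3: 3[part,t=2,y]
e17 deliver 3→0: 0[coor,t=2,y,T2]
e18 propose(0,'z'): 0[coor,t=3,y,T2]
e19 propose(0,'x'): 0[coor,t=4,y,T2]
e20 deliver 0→1: 1[part,t=2,y,T2]
e21 deliver 1→0: ·
e22 deliver 3→1: ·
e23 propose(0,'y'): 0[coor,t=5,y,T2]
e24 deliver 1→3: ·
e25 crash(2): 2[✗part,t=2,y]
e26 propose(0,'s'): 0[coor,t=6,y,T2]
e27 deliver 0→2: ·

yes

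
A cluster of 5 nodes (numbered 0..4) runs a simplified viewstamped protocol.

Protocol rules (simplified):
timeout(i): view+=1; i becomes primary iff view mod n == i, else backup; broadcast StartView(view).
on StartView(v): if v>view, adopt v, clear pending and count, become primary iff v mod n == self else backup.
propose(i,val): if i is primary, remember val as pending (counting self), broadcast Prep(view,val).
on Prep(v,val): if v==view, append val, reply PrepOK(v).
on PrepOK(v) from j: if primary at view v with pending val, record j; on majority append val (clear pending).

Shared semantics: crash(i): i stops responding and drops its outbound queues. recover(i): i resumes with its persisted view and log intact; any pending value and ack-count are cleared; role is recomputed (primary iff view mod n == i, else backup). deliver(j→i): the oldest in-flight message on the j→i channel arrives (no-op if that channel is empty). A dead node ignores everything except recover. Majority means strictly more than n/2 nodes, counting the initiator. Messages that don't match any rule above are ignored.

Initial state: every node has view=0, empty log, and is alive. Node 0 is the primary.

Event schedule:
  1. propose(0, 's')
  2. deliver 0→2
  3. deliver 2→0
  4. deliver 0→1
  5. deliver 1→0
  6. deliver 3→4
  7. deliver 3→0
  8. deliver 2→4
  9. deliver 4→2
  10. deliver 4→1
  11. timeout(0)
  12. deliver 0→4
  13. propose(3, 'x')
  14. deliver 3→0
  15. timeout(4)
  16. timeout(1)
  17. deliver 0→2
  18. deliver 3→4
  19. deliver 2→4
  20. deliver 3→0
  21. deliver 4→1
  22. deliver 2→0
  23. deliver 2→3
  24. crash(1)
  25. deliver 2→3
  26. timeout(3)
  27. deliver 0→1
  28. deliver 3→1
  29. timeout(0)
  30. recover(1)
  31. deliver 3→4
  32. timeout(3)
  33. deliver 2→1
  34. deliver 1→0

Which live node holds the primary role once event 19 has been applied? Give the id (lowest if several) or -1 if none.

after 1 — propose(0,'s'): ·
after 2 — deliver 0→2: n2:back/v0/[s]
after 3 — deliver 2→0: ·
after 4 — deliver 0→1: n1:back/v0/[s]
after 5 — deliver 1→0: n0:prim/v0/[s]
after 6 — deliver 3→4: ·
after 7 — deliver 3→0: ·
after 8 — deliver 2→4: ·
after 9 — deliver 4→2: ·
after 10 — deliver 4→1: ·
after 11 — timeout(0): n0:back/v1/[s]
after 12 — deliver 0→4: n4:back/v0/[s]
after 13 — propose(3,'x'): ·
after 14 — deliver 3→0: ·
after 15 — timeout(4): n4:back/v1/[s]
after 16 — timeout(1): n1:prim/v1/[s]
after 17 — deliver 0→2: n2:back/v1/[s]
after 18 — deliver 3→4: ·
after 19 — deliver 2→4: ·

1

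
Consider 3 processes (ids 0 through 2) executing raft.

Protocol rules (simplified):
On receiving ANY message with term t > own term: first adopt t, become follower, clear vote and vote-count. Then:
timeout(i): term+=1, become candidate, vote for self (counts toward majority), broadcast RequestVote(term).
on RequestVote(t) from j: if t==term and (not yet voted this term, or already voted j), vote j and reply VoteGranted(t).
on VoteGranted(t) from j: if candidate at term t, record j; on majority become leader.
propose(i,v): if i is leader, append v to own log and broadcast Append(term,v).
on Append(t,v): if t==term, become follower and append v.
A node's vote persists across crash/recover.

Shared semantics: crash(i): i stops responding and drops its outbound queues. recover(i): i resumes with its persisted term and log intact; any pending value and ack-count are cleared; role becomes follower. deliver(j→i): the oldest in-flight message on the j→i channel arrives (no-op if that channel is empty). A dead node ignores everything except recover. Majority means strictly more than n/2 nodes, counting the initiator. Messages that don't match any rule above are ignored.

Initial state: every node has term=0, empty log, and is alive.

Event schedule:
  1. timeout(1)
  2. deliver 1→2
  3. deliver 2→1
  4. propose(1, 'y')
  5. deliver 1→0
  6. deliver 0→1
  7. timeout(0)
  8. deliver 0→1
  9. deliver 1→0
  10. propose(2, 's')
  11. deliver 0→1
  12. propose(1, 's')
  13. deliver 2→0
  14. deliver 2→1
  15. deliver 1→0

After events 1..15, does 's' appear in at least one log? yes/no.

no

1. timeout(1):  <1:cand t1 ->
2. deliver 1→2:  <2:foll t1 ->
3. deliver 2→1:  <1:lead t1 ->
4. propose(1,'y'):  <1:lead t1 y>
5. deliver 1→0:  <0:foll t1 ->
6. deliver 0→1:  nop
7. timeout(0):  <0:cand t2 ->
8. deliver 0→1:  <1:foll t2 y>
9. deliver 1→0:  nop
10. propose(2,'s'):  nop
11. deliver 0→1:  nop
12. propose(1,'s'):  nop
13. deliver 2→0:  nop
14. deliver 2→1:  nop
15. deliver 1→0:  <0:lead t2 ->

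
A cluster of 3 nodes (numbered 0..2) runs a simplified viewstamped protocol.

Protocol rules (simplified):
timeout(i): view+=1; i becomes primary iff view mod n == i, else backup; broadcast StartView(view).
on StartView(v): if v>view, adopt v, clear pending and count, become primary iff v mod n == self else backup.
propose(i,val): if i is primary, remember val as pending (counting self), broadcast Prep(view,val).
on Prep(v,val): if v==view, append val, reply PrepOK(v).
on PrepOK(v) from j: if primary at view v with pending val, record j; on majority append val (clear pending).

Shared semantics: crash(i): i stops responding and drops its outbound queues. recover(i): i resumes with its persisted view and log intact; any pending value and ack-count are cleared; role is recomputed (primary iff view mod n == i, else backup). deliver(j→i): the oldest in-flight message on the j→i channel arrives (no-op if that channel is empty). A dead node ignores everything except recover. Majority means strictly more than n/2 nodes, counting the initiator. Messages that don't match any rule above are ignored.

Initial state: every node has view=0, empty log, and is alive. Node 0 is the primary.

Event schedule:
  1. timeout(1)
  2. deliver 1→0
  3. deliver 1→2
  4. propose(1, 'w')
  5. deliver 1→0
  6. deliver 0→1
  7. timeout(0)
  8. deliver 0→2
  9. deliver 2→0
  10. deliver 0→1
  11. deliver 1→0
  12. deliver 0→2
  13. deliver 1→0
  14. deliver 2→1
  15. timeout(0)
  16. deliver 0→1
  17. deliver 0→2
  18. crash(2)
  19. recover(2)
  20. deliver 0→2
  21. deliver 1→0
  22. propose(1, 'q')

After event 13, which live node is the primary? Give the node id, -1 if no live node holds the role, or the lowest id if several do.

2

after 1 — timeout(1): n1:prim/v1/[-]
after 2 — deliver 1→0: n0:back/v1/[-]
after 3 — deliver 1→2: n2:back/v1/[-]
after 4 — propose(1,'w'): ·
after 5 — deliver 1→0: n0:back/v1/[w]
after 6 — deliver 0→1: n1:prim/v1/[w]
after 7 — timeout(0): n0:back/v2/[w]
after 8 — deliver 0→2: n2:prim/v2/[-]
after 9 — deliver 2→0: ·
after 10 — deliver 0→1: n1:back/v2/[w]
after 11 — deliver 1→0: ·
after 12 — deliver 0→2: ·
after 13 — deliver 1→0: ·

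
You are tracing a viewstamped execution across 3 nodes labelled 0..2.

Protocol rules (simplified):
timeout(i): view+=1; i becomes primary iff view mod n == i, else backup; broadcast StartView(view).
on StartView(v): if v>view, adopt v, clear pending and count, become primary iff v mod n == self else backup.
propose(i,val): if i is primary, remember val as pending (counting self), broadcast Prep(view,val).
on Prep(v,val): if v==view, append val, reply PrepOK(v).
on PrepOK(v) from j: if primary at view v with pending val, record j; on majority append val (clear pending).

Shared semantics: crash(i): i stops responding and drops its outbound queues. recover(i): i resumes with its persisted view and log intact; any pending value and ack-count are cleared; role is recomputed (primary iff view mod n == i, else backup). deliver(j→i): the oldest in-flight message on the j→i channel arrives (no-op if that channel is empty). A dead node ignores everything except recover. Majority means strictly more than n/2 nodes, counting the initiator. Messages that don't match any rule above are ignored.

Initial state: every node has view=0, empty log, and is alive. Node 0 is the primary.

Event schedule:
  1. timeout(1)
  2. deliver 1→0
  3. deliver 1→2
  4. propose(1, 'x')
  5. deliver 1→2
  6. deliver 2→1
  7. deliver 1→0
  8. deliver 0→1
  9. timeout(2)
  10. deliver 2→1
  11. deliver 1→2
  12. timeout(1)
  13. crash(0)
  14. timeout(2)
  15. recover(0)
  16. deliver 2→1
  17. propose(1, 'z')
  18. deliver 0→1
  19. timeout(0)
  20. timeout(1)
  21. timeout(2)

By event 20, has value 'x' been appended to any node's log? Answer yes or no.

1. timeout(1):  <1:prim v1 ->
2. deliver 1→0:  <0:back v1 ->
3. deliver 1→2:  <2:back v1 ->
4. propose(1,'x'):  nop
5. deliver 1→2:  <2:back v1 x>
6. deliver 2→1:  <1:prim v1 x>
7. deliver 1→0:  <0:back v1 x>
8. deliver 0→1:  nop
9. timeout(2):  <2:prim v2 x>
10. deliver 2→1:  <1:back v2 x>
11. deliver 1→2:  nop
12. timeout(1):  <1:back v3 x>
13. crash(0):  <0:✗back v1 x>
14. timeout(2):  <2:back v3 x>
15. recover(0):  <0:back v1 x>
16. deliver 2→1:  nop
17. propose(1,'z'):  nop
18. deliver 0→1:  nop
19. timeout(0):  <0:back v2 x>
20. timeout(1):  <1:prim v4 x>

yes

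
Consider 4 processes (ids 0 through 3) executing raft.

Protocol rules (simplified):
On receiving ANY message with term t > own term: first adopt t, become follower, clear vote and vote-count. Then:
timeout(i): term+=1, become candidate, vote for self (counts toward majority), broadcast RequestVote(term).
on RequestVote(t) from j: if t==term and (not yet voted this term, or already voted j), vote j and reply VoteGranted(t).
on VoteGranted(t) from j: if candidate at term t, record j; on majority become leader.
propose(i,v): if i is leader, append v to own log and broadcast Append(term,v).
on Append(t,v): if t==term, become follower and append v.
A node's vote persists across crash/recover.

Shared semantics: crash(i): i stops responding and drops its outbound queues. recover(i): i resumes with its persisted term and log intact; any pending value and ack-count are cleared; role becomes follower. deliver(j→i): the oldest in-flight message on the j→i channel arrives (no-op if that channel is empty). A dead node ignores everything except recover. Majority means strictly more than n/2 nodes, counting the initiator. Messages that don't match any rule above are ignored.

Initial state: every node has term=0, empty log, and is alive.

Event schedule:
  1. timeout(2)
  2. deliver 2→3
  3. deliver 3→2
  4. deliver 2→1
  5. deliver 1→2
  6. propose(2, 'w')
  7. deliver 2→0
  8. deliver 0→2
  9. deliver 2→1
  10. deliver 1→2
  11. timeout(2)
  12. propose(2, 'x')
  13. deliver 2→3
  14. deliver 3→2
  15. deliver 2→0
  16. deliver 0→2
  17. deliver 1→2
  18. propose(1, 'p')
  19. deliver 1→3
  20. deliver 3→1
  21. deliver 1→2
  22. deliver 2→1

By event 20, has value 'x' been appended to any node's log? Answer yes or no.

no

e1 timeout(2): 2[cand,t=1,-]
e2 deliver 2→3: 3[foll,t=1,-]
e3 deliver 3→2: ·
e4 deliver 2→1: 1[foll,t=1,-]
e5 deliver 1→2: 2[lead,t=1,-]
e6 propose(2,'w'): 2[lead,t=1,w]
e7 deliver 2→0: 0[foll,t=1,-]
e8 deliver 0→2: ·
e9 deliver 2→1: 1[foll,t=1,w]
e10 deliver 1→2: ·
e11 timeout(2): 2[cand,t=2,w]
e12 propose(2,'x'): ·
e13 deliver 2→3: 3[foll,t=1,w]
e14 deliver 3→2: ·
e15 deliver 2→0: 0[foll,t=1,w]
e16 deliver 0→2: ·
e17 deliver 1→2: ·
e18 propose(1,'p'): ·
e19 deliver 1→3: ·
e20 deliver 3→1: ·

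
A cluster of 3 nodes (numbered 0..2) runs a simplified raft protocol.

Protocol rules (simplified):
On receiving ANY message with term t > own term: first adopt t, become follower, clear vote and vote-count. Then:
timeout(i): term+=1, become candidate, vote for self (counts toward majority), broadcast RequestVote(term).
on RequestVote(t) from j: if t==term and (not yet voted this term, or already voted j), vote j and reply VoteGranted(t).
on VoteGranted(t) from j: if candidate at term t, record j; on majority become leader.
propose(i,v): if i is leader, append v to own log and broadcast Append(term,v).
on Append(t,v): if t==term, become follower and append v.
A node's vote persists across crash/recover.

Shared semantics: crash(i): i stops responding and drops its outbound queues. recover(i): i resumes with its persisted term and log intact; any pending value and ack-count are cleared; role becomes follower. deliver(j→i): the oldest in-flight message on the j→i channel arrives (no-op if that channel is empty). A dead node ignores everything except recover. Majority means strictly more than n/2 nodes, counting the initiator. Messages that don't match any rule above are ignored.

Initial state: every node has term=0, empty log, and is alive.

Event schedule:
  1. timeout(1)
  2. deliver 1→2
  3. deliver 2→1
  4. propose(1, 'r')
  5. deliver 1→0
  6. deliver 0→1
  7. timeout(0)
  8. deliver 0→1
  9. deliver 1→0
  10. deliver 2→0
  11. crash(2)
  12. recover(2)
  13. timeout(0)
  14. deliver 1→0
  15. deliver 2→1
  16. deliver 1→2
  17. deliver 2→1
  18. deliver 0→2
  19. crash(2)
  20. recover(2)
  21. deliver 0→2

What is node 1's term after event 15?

2

e1 timeout(1): 1[cand,t=1,-]
e2 deliver 1→2: 2[foll,t=1,-]
e3 deliver 2→1: 1[lead,t=1,-]
e4 propose(1,'r'): 1[lead,t=1,r]
e5 deliver 1→0: 0[foll,t=1,-]
e6 deliver 0→1: ·
e7 timeout(0): 0[cand,t=2,-]
e8 deliver 0→1: 1[foll,t=2,r]
e9 deliver 1→0: ·
e10 deliver 2→0: ·
e11 crash(2): 2[✗foll,t=1,-]
e12 recover(2): 2[foll,t=1,-]
e13 timeout(0): 0[cand,t=3,-]
e14 deliver 1→0: ·
e15 deliver 2→1: ·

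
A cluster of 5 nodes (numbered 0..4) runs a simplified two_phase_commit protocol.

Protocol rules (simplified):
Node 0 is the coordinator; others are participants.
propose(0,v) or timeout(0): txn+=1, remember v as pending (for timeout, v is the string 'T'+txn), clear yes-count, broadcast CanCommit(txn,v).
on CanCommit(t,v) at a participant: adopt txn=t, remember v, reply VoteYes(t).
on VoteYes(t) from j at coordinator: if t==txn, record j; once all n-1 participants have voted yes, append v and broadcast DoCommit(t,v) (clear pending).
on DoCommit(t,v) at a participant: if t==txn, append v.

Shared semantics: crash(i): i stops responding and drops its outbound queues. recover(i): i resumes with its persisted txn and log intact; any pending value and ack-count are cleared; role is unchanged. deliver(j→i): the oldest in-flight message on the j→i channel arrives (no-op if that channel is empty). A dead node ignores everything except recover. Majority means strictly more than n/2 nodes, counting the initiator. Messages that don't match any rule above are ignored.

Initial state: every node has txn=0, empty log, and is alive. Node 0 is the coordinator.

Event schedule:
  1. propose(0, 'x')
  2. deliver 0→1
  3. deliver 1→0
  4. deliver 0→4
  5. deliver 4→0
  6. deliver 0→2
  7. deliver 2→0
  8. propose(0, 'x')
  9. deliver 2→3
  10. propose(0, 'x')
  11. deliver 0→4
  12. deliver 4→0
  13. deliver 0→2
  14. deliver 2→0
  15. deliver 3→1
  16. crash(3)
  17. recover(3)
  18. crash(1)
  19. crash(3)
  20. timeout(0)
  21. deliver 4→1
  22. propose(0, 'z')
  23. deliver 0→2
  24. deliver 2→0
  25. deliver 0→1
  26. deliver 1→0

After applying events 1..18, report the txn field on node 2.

2

[1] propose(0,'x') → N0(coor t1 [-])
[2] deliver 0→1 → N1(part t1 [-])
[3] deliver 1→0 → ∅
[4] deliver 0→4 → N4(part t1 [-])
[5] deliver 4→0 → ∅
[6] deliver 0→2 → N2(part t1 [-])
[7] deliver 2→0 → ∅
[8] propose(0,'x') → N0(coor t2 [-])
[9] deliver 2→3 → ∅
[10] propose(0,'x') → N0(coor t3 [-])
[11] deliver 0→4 → N4(part t2 [-])
[12] deliver 4→0 → ∅
[13] deliver 0→2 → N2(part t2 [-])
[14] deliver 2→0 → ∅
[15] deliver 3→1 → ∅
[16] crash(3) → N3(✗part t0 [-])
[17] recover(3) → N3(part t0 [-])
[18] crash(1) → N1(✗part t1 [-])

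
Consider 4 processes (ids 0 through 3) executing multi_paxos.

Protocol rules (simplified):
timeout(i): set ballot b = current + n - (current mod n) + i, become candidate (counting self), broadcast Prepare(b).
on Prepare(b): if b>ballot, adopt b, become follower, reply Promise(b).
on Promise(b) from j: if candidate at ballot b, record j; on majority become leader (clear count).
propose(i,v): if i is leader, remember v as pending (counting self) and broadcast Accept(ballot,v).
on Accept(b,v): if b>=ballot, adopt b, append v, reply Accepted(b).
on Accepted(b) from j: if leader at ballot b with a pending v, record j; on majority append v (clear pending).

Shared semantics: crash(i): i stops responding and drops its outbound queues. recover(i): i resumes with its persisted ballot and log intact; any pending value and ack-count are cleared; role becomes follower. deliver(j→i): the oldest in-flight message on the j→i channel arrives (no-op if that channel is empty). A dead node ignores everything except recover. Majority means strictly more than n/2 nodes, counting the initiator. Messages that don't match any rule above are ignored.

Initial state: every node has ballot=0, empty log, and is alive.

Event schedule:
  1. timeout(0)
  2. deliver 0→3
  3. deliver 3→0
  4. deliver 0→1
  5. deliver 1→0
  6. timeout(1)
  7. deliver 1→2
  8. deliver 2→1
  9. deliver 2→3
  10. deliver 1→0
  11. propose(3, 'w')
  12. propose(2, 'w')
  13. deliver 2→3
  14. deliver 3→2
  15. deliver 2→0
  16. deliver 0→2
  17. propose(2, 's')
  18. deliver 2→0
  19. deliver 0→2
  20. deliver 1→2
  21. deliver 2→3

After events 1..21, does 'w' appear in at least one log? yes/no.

after 1 — timeout(0): n0:cand/b4/[-]
after 2 — deliver 0→3: n3:foll/b4/[-]
after 3 — deliver 3→0: ·
after 4 — deliver 0→1: n1:foll/b4/[-]
after 5 — deliver 1→0: n0:lead/b4/[-]
after 6 — timeout(1): n1:cand/b9/[-]
after 7 — deliver 1→2: n2:foll/b9/[-]
after 8 — deliver 2→1: ·
after 9 — deliver 2→3: ·
after 10 — deliver 1→0: n0:foll/b9/[-]
after 11 — propose(3,'w'): ·
after 12 — propose(2,'w'): ·
after 13 — deliver 2→3: ·
after 14 — deliver 3→2: ·
after 15 — deliver 2→0: ·
after 16 — deliver 0→2: ·
after 17 — propose(2,'s'): ·
after 18 — deliver 2→0: ·
after 19 — deliver 0→2: ·
after 20 — deliver 1→2: ·
after 21 — deliver 2→3: ·

no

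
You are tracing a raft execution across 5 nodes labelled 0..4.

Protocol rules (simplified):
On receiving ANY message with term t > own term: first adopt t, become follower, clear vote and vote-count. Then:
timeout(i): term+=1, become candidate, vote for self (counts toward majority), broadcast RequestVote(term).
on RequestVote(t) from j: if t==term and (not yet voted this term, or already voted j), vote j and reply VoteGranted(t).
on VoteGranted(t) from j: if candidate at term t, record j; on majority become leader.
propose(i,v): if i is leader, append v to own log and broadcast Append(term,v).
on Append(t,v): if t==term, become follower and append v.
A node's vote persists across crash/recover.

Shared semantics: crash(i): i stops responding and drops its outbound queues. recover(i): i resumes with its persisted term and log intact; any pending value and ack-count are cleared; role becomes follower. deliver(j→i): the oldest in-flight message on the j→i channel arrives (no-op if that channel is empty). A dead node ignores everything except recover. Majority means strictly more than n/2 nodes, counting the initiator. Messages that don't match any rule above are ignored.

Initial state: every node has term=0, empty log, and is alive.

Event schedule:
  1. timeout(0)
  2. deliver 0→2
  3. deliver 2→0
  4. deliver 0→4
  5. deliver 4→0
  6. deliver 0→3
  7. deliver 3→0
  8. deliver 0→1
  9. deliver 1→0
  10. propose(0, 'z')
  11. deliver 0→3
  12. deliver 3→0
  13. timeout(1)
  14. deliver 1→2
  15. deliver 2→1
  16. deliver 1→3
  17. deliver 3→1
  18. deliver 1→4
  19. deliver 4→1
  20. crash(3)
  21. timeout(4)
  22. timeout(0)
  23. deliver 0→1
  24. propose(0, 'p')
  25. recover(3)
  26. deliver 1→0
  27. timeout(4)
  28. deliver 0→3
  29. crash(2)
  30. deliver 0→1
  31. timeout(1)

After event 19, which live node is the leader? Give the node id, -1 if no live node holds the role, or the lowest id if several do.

0

1. timeout(0):  <0:cand t1 ->
2. deliver 0→2:  <2:foll t1 ->
3. deliver 2→0:  nop
4. deliver 0→4:  <4:foll t1 ->
5. deliver 4→0:  <0:lead t1 ->
6. deliver 0→3:  <3:foll t1 ->
7. deliver 3→0:  nop
8. deliver 0→1:  <1:foll t1 ->
9. deliver 1→0:  nop
10. propose(0,'z'):  <0:lead t1 z>
11. deliver 0→3:  <3:foll t1 z>
12. deliver 3→0:  nop
13. timeout(1):  <1:cand t2 ->
14. deliver 1→2:  <2:foll t2 ->
15. deliver 2→1:  nop
16. deliver 1→3:  <3:foll t2 z>
17. deliver 3→1:  <1:lead t2 ->
18. deliver 1→4:  <4:foll t2 ->
19. deliver 4→1:  nop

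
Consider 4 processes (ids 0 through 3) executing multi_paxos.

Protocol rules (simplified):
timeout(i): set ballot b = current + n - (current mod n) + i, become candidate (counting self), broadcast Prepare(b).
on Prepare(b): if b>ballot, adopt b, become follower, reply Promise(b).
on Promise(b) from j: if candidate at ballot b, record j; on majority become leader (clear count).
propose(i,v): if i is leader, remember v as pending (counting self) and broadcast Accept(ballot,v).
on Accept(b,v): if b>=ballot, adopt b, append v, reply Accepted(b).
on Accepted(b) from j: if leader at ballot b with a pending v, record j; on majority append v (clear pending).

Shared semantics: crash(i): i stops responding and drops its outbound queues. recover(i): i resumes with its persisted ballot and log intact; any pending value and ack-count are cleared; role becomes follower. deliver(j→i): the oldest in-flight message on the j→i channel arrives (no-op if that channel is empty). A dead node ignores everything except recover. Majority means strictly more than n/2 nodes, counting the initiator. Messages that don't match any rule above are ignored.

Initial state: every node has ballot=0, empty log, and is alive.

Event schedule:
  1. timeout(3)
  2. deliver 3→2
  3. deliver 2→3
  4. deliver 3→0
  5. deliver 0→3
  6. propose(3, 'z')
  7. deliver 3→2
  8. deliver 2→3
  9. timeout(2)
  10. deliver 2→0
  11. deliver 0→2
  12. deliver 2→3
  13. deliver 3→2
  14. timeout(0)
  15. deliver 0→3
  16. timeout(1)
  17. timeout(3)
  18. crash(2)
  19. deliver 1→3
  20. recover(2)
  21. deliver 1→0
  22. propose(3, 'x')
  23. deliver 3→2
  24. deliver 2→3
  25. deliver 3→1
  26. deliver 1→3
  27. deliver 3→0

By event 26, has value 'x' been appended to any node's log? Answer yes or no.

no

[1] timeout(3) → N3(cand b7 [-])
[2] deliver 3→2 → N2(foll b7 [-])
[3] deliver 2→3 → ∅
[4] deliver 3→0 → N0(foll b7 [-])
[5] deliver 0→3 → N3(lead b7 [-])
[6] propose(3,'z') → ∅
[7] deliver 3→2 → N2(foll b7 [z])
[8] deliver 2→3 → ∅
[9] timeout(2) → N2(cand b10 [z])
[10] deliver 2→0 → N0(foll b10 [-])
[11] deliver 0→2 → ∅
[12] deliver 2→3 → N3(foll b10 [-])
[13] deliver 3→2 → N2(lead b10 [z])
[14] timeout(0) → N0(cand b12 [-])
[15] deliver 0→3 → N3(foll b12 [-])
[16] timeout(1) → N1(cand b5 [-])
[17] timeout(3) → N3(cand b19 [-])
[18] crash(2) → N2(✗lead b10 [z])
[19] deliver 1→3 → ∅
[20] recover(2) → N2(foll b10 [z])
[21] deliver 1→0 → ∅
[22] propose(3,'x') → ∅
[23] deliver 3→2 → N2(foll b19 [z])
[24] deliver 2→3 → ∅
[25] deliver 3→1 → N1(foll b7 [-])
[26] deliver 1→3 → ∅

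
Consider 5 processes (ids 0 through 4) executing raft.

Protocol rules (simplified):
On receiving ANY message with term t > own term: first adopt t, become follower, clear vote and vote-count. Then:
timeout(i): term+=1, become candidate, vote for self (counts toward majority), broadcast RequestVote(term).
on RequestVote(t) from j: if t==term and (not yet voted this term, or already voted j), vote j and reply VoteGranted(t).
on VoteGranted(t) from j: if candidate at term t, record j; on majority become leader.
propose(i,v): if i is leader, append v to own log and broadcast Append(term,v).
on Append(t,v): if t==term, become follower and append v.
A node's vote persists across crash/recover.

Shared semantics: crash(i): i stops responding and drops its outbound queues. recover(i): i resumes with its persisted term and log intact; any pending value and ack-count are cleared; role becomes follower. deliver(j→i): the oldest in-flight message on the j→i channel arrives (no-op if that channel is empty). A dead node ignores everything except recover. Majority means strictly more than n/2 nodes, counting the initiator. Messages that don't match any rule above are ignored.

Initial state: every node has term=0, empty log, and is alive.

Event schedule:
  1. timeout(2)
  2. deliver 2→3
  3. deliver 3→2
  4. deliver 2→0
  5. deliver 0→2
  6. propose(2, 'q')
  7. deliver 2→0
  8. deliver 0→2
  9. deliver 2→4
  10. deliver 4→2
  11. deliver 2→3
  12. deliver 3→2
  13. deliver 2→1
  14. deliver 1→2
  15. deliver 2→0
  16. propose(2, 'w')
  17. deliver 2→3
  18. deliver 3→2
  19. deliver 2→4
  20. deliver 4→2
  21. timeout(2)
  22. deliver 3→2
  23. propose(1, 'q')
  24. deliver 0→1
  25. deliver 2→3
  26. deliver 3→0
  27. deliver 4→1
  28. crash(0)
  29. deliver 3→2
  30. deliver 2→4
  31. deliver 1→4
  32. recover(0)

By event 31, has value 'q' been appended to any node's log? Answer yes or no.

[1] timeout(2) → N2(cand t1 [-])
[2] deliver 2→3 → N3(foll t1 [-])
[3] deliver 3→2 → ∅
[4] deliver 2→0 → N0(foll t1 [-])
[5] deliver 0→2 → N2(lead t1 [-])
[6] propose(2,'q') → N2(lead t1 [q])
[7] deliver 2→0 → N0(foll t1 [q])
[8] deliver 0→2 → ∅
[9] deliver 2→4 → N4(foll t1 [-])
[10] deliver 4→2 → ∅
[11] deliver 2→3 → N3(foll t1 [q])
[12] deliver 3→2 → ∅
[13] deliver 2→1 → N1(foll t1 [-])
[14] deliver 1→2 → ∅
[15] deliver 2→0 → ∅
[16] propose(2,'w') → N2(lead t1 [q,w])
[17] deliver 2→3 → N3(foll t1 [q,w])
[18] deliver 3→2 → ∅
[19] deliver 2→4 → N4(foll t1 [q])
[20] deliver 4→2 → ∅
[21] timeout(2) → N2(cand t2 [q,w])
[22] deliver 3→2 → ∅
[23] propose(1,'q') → ∅
[24] deliver 0→1 → ∅
[25] deliver 2→3 → N3(foll t2 [q,w])
[26] deliver 3→0 → ∅
[27] deliver 4→1 → ∅
[28] crash(0) → N0(✗foll t1 [q])
[29] deliver 3→2 → ∅
[30] deliver 2→4 → N4(foll t1 [q,w])
[31] deliver 1→4 → ∅

yes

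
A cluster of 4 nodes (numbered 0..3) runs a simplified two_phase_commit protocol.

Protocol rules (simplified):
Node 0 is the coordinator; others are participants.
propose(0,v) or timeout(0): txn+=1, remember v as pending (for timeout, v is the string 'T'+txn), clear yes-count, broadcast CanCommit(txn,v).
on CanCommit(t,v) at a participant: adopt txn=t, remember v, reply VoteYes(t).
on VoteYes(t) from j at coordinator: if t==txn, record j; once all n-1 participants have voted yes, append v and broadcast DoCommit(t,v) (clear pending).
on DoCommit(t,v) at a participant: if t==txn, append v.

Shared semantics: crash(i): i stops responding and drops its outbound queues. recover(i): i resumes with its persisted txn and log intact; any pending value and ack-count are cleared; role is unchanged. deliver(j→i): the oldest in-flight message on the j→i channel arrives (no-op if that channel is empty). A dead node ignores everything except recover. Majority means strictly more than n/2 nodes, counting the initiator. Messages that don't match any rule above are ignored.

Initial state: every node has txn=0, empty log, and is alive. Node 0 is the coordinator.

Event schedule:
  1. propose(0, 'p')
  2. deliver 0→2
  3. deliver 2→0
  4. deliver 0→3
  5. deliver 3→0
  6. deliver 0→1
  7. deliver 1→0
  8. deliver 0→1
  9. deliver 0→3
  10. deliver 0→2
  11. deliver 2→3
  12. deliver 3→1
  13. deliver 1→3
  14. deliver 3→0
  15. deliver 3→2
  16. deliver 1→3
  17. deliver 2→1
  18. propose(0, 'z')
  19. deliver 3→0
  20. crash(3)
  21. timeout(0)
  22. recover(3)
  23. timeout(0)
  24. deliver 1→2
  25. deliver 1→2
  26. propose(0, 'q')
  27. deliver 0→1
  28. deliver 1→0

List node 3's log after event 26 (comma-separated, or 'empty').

1. propose(0,'p'):  <0:coor t1 ->
2. deliver 0→2:  <2:part t1 ->
3. deliver 2→0:  nop
4. deliver 0→3:  <3:part t1 ->
5. deliver 3→0:  nop
6. deliver 0→1:  <1:part t1 ->
7. deliver 1→0:  <0:coor t1 p>
8. deliver 0→1:  <1:part t1 p>
9. deliver 0→3:  <3:part t1 p>
10. deliver 0→2:  <2:part t1 p>
11. deliver 2→3:  nop
12. deliver 3→1:  nop
13. deliver 1→3:  nop
14. deliver 3→0:  nop
15. deliver 3→2:  nop
16. deliver 1→3:  nop
17. deliver 2→1:  nop
18. propose(0,'z'):  <0:coor t2 p>
19. deliver 3→0:  nop
20. crash(3):  <3:✗part t1 p>
21. timeout(0):  <0:coor t3 p>
22. recover(3):  <3:part t1 p>
23. timeout(0):  <0:coor t4 p>
24. deliver 1→2:  nop
25. deliver 1→2:  nop
26. propose(0,'q'):  <0:coor t5 p>

p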